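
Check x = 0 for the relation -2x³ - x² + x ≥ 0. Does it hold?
x = 0: LHS = -2·0³ - 0² + 0 = 0; 0 ≥ 0 — holds

The relation is satisfied at x = 0.

Answer: Yes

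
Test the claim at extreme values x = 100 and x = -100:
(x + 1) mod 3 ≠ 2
x = 100: LHS = (100 + 1) mod 3 = 101 mod 3 = 2; 2 ≠ 2 — FAILS
x = -100: LHS = ((-100) + 1) mod 3 = (-99) mod 3 = 0; 0 ≠ 2 — holds

Answer: Partially: fails for x = 100, holds for x = -100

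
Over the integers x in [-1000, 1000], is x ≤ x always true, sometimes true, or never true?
Over all integers in [-1000, 1000], LHS − RHS is largest at x = 0, where it equals 0:
x = 0: 0 ≤ 0 — holds
At the ends of the range:
x = -1000: -1000 ≤ -1000 — holds
x = 1000: 1000 ≤ 1000 — holds
Hence LHS − RHS is never positive, i.e. LHS ≤ RHS throughout, so the relation holds for every integer in [-1000, 1000].

No counterexample exists.

Answer: Always true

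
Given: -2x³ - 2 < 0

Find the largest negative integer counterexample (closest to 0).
Testing negative integers from -1 downward:
x = -1: LHS = -2·(-1)³ - 2 = 0; 0 < 0 — FAILS  ← closest negative counterexample to 0

Answer: x = -1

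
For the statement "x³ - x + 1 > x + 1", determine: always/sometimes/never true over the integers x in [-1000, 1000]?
Holds at x = -1: LHS = (-1)³ - (-1) + 1 = 1, RHS = (-1) + 1 = 0; 1 > 0 — holds
Fails at x = 0: LHS = 0³ - 0 + 1 = 1, RHS = 0 + 1 = 1; 1 > 1 — FAILS
It is satisfied by some integers in the range but not all.

Answer: Sometimes true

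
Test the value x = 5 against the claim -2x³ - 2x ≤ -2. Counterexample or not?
Substitute x = 5 into the relation:
x = 5: LHS = -2·5³ - 2·5 = -260; -260 ≤ -2 — holds

The claim holds here, so x = 5 is not a counterexample. (A counterexample exists elsewhere, e.g. x = 0.)

Answer: No, x = 5 is not a counterexample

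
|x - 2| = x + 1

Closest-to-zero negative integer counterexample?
Testing negative integers from -1 downward:
x = -1: LHS = |(-1) - 2| = |-3| = 3, RHS = (-1) + 1 = 0; 3 = 0 — FAILS  ← closest negative counterexample to 0

Answer: x = -1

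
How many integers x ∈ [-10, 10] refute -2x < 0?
Counterexamples in [-10, 10]: {-10, -9, -8, -7, -6, -5, -4, -3, -2, -1, 0}.

Counting them gives 11 values.

Answer: 11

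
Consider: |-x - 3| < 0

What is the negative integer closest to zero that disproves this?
Testing negative integers from -1 downward:
x = -1: LHS = |-(-1) - 3| = |-2| = 2; 2 < 0 — FAILS  ← closest negative counterexample to 0

Answer: x = -1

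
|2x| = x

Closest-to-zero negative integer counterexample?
Testing negative integers from -1 downward:
x = -1: LHS = |2·(-1)| = |-2| = 2; 2 = -1 — FAILS  ← closest negative counterexample to 0

Answer: x = -1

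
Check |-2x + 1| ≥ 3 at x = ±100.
x = 100: LHS = |-2·100 + 1| = |-199| = 199; 199 ≥ 3 — holds
x = -100: LHS = |-2·(-100) + 1| = |201| = 201; 201 ≥ 3 — holds

Answer: Yes, holds for both x = 100 and x = -100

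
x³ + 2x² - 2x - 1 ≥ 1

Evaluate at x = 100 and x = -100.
x = 100: LHS = 100³ + 2·100² - 2·100 - 1 = 1019799; 1019799 ≥ 1 — holds
x = -100: LHS = (-100)³ + 2·(-100)² - 2·(-100) - 1 = -979801; -979801 ≥ 1 — FAILS

Answer: Partially: holds for x = 100, fails for x = -100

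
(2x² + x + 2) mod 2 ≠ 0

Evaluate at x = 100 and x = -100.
x = 100: LHS = (2·100² + 100 + 2) mod 2 = 20102 mod 2 = 0; 0 ≠ 0 — FAILS
x = -100: LHS = (2·(-100)² + (-100) + 2) mod 2 = 19902 mod 2 = 0; 0 ≠ 0 — FAILS

Answer: No, fails for both x = 100 and x = -100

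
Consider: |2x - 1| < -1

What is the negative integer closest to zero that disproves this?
Testing negative integers from -1 downward:
x = -1: LHS = |2·(-1) - 1| = |-3| = 3; 3 < -1 — FAILS  ← closest negative counterexample to 0

Answer: x = -1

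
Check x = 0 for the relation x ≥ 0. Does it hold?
x = 0: 0 ≥ 0 — holds

The relation is satisfied at x = 0.

Answer: Yes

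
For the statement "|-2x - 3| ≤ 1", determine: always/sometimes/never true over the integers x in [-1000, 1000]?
Holds at x = -1: LHS = |-2·(-1) - 3| = |-1| = 1; 1 ≤ 1 — holds
Fails at x = 0: LHS = |-2·0 - 3| = |-3| = 3; 3 ≤ 1 — FAILS
It is satisfied by some integers in the range but not all.

Answer: Sometimes true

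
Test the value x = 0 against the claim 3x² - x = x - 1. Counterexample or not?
Substitute x = 0 into the relation:
x = 0: LHS = 3·0² - 0 = 0, RHS = 0 - 1 = -1; 0 = -1 — FAILS

Since the claim fails at x = 0, this value is a counterexample.

Answer: Yes, x = 0 is a counterexample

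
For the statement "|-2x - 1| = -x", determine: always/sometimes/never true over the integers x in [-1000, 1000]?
Holds at x = -1: LHS = |-2·(-1) - 1| = |1| = 1, RHS = -(-1) = 1; 1 = 1 — holds
Fails at x = 0: LHS = |-2·0 - 1| = |-1| = 1, RHS = -0 = 0; 1 = 0 — FAILS
It is satisfied by some integers in the range but not all.

Answer: Sometimes true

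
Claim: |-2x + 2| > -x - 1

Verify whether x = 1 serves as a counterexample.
Substitute x = 1 into the relation:
x = 1: LHS = |-2·1 + 2| = |0| = 0, RHS = -1 - 1 = -2; 0 > -2 — holds

The relation holds at x = 1, so it is not a counterexample.

Answer: No, x = 1 is not a counterexample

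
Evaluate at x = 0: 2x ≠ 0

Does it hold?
x = 0: LHS = 2·0 = 0; 0 ≠ 0 — FAILS

The relation fails at x = 0, so x = 0 is a counterexample.

Answer: No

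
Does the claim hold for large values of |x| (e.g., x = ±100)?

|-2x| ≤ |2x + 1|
x = 100: LHS = |-2·100| = |-200| = 200, RHS = |2·100 + 1| = |201| = 201; 200 ≤ 201 — holds
x = -100: LHS = |-2·(-100)| = |200| = 200, RHS = |2·(-100) + 1| = |-199| = 199; 200 ≤ 199 — FAILS

Answer: Partially: holds for x = 100, fails for x = -100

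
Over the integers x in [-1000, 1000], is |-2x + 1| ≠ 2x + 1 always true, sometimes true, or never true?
Holds at x = 1: LHS = |-2·1 + 1| = |-1| = 1, RHS = 2·1 + 1 = 3; 1 ≠ 3 — holds
Fails at x = 0: LHS = |-2·0 + 1| = |1| = 1, RHS = 2·0 + 1 = 1; 1 ≠ 1 — FAILS
It is satisfied by some integers in the range but not all.

Answer: Sometimes true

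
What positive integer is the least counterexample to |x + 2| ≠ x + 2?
Testing positive integers:
x = 1: LHS = |1 + 2| = |3| = 3, RHS = 1 + 2 = 3; 3 ≠ 3 — FAILS  ← smallest positive counterexample

Answer: x = 1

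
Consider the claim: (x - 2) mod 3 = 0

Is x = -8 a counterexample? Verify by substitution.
Substitute x = -8 into the relation:
x = -8: LHS = ((-8) - 2) mod 3 = (-10) mod 3 = 2; 2 = 0 — FAILS

Since the claim fails at x = -8, this value is a counterexample.

Answer: Yes, x = -8 is a counterexample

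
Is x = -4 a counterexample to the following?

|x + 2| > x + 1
Substitute x = -4 into the relation:
x = -4: LHS = |(-4) + 2| = |-2| = 2, RHS = (-4) + 1 = -3; 2 > -3 — holds

The relation holds at x = -4, so it is not a counterexample.

Answer: No, x = -4 is not a counterexample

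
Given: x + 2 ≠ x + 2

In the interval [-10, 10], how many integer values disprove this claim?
Counterexamples in [-10, 10]: {-10, -9, -8, -7, -6, -5, -4, -3, -2, -1, 0, 1, 2, 3, 4, 5, 6, 7, 8, 9, 10}.

Counting them gives 21 values.

Answer: 21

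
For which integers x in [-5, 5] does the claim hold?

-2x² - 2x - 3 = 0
Over all integers in [-5, 5], LHS − RHS is always negative; it is closest to 0 at x = 0, where it equals -3:
x = 0: LHS = -2·0² - 2·0 - 3 = -3; -3 = 0 — FAILS
At the ends of the range:
x = -5: LHS = -2·(-5)² - 2·(-5) - 3 = -43; -43 = 0 — FAILS
x = 5: LHS = -2·5² - 2·5 - 3 = -63; -63 = 0 — FAILS
Hence LHS − RHS is never 0, i.e. the two sides are never equal, so the claimed relation (=) fails for every integer in [-5, 5].

Answer: None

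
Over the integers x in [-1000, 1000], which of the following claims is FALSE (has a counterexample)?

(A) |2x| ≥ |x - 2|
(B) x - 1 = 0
(A) x = 0: LHS = |2·0| = |0| = 0, RHS = |0 - 2| = |-2| = 2; 0 ≥ 2 — FAILS
(B) x = 0: LHS = 0 - 1 = -1; -1 = 0 — FAILS

Answer: Both A and B are false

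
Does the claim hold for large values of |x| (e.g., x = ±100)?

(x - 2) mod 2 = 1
x = 100: LHS = (100 - 2) mod 2 = 98 mod 2 = 0; 0 = 1 — FAILS
x = -100: LHS = ((-100) - 2) mod 2 = (-102) mod 2 = 0; 0 = 1 — FAILS

Answer: No, fails for both x = 100 and x = -100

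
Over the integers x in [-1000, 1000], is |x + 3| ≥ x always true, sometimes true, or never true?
Over all integers in [-1000, 1000], LHS − RHS is smallest at x = 0, where it equals 3:
x = 0: LHS = |0 + 3| = |3| = 3; 3 ≥ 0 — holds
At the ends of the range:
x = -1000: LHS = |(-1000) + 3| = |-997| = 997; 997 ≥ -1000 — holds
x = 1000: LHS = |1000 + 3| = |1003| = 1003; 1003 ≥ 1000 — holds
Hence LHS − RHS is never negative, i.e. LHS ≥ RHS throughout, so the relation holds for every integer in [-1000, 1000].

No counterexample exists.

Answer: Always true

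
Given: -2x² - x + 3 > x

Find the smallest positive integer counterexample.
Testing positive integers:
x = 1: LHS = -2·1² - 1 + 3 = 0; 0 > 1 — FAILS  ← smallest positive counterexample

Answer: x = 1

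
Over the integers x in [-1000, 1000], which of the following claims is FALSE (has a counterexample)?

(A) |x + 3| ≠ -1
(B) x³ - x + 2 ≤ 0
(A) An absolute value is never negative, so the left side is ≥ 0 for every x, while the right side is -1. Tightest case in [-1000, 1000] is x = -3:
x = -3: LHS = |(-3) + 3| = |0| = 0; 0 ≠ -1 — holds
Hence LHS − RHS is never 0, i.e. the two sides are never equal, so the relation holds for every integer in [-1000, 1000].

(B) x = 0: LHS = 0³ - 0 + 2 = 2; 2 ≤ 0 — FAILS

Only (B) has a counterexample.

Answer: B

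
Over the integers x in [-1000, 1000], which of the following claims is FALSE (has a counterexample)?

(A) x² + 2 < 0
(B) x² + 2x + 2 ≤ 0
(A) x = 0: LHS = 0² + 2 = 2; 2 < 0 — FAILS
(B) x = 0: LHS = 0² + 2·0 + 2 = 2; 2 ≤ 0 — FAILS

Answer: Both A and B are false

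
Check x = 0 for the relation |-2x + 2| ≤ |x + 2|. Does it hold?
x = 0: LHS = |-2·0 + 2| = |2| = 2, RHS = |0 + 2| = |2| = 2; 2 ≤ 2 — holds

The relation is satisfied at x = 0.

Answer: Yes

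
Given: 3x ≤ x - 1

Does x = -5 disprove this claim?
Substitute x = -5 into the relation:
x = -5: LHS = 3·(-5) = -15, RHS = (-5) - 1 = -6; -15 ≤ -6 — holds

The claim holds here, so x = -5 is not a counterexample. (A counterexample exists elsewhere, e.g. x = 0.)

Answer: No, x = -5 is not a counterexample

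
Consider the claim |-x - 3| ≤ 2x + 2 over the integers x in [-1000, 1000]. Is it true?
The claim fails at x = 0:
x = 0: LHS = |-0 - 3| = |-3| = 3, RHS = 2·0 + 2 = 2; 3 ≤ 2 — FAILS

Because a single integer refutes it, the statement is false.

Answer: False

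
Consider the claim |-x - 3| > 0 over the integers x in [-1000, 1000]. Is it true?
The claim fails at x = -3:
x = -3: LHS = |-(-3) - 3| = |0| = 0; 0 > 0 — FAILS

Because a single integer refutes it, the statement is false.

Answer: False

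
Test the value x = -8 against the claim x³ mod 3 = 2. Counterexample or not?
Substitute x = -8 into the relation:
x = -8: LHS = ((-8)³) mod 3 = (-512) mod 3 = 1; 1 = 2 — FAILS

Since the claim fails at x = -8, this value is a counterexample.

Answer: Yes, x = -8 is a counterexample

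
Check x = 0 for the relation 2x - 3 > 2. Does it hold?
x = 0: LHS = 2·0 - 3 = -3; -3 > 2 — FAILS

The relation fails at x = 0, so x = 0 is a counterexample.

Answer: No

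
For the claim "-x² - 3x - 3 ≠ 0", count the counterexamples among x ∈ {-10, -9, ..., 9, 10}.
Over all integers in [-10, 10], LHS − RHS is always negative; it is closest to 0 at x = -1, where it equals -1:
x = -1: LHS = -(-1)² - 3·(-1) - 3 = -1; -1 ≠ 0 — holds
At the ends of the range:
x = -10: LHS = -(-10)² - 3·(-10) - 3 = -73; -73 ≠ 0 — holds
x = 10: LHS = -10² - 3·10 - 3 = -133; -133 ≠ 0 — holds
Hence LHS − RHS is never 0, i.e. the two sides are never equal, so the relation holds for every integer in [-10, 10].

No counterexample appears in that range.

Answer: 0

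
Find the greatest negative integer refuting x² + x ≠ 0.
Testing negative integers from -1 downward:
x = -1: LHS = (-1)² + (-1) = 0; 0 ≠ 0 — FAILS  ← closest negative counterexample to 0

Answer: x = -1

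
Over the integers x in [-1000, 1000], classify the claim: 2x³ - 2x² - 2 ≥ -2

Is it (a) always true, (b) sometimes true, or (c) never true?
Holds at x = 0: LHS = 2·0³ - 2·0² - 2 = -2; -2 ≥ -2 — holds
Fails at x = -1: LHS = 2·(-1)³ - 2·(-1)² - 2 = -6; -6 ≥ -2 — FAILS
It is satisfied by some integers in the range but not all.

Answer: Sometimes true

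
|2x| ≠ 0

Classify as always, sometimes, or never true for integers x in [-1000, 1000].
Holds at x = 1: LHS = |2·1| = |2| = 2; 2 ≠ 0 — holds
Fails at x = 0: LHS = |2·0| = |0| = 0; 0 ≠ 0 — FAILS
It is satisfied by some integers in the range but not all.

Answer: Sometimes true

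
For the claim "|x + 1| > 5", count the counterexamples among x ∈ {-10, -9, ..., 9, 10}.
Counterexamples in [-10, 10]: {-6, -5, -4, -3, -2, -1, 0, 1, 2, 3, 4}.

Counting them gives 11 values.

Answer: 11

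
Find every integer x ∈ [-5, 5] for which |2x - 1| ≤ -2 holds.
An absolute value is never negative, so the left side is ≥ 0 for every x, while the right side is -2. Tightest case in [-5, 5] is x = 0:
x = 0: LHS = |2·0 - 1| = |-1| = 1; 1 ≤ -2 — FAILS
Hence LHS − RHS is never zero or negative, i.e. LHS > RHS throughout, so the claimed relation (≤) fails for every integer in [-5, 5].

Answer: None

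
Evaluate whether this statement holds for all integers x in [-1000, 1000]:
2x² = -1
The claim fails at x = 0:
x = 0: LHS = 2·0² = 0; 0 = -1 — FAILS

Because a single integer refutes it, the statement is false.

Answer: False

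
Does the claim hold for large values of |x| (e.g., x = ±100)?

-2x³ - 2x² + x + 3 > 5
x = 100: LHS = -2·100³ - 2·100² + 100 + 3 = -2019897; -2019897 > 5 — FAILS
x = -100: LHS = -2·(-100)³ - 2·(-100)² + (-100) + 3 = 1979903; 1979903 > 5 — holds

Answer: Partially: fails for x = 100, holds for x = -100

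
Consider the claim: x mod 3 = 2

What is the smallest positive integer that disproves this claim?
Testing positive integers:
x = 1: LHS = 1 mod 3 = 1; 1 = 2 — FAILS  ← smallest positive counterexample

Answer: x = 1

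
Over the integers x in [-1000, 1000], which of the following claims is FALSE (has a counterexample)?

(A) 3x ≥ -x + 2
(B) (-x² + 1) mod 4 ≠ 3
(A) x = 0: LHS = 3·0 = 0, RHS = -0 + 2 = 2; 0 ≥ 2 — FAILS

(B) For a polynomial with integer coefficients, its value mod 4 depends only on x mod 4, so it suffices to check one representative of each residue class, x = 0, 1, 2, 3:
x = 0: LHS = (-0² + 1) mod 4 = 1 mod 4 = 1; 1 ≠ 3 — holds
x = 1: LHS = (-1² + 1) mod 4 = 0 mod 4 = 0; 0 ≠ 3 — holds
x = 2: LHS = (-2² + 1) mod 4 = (-3) mod 4 = 1; 1 ≠ 3 — holds
x = 3: LHS = (-3² + 1) mod 4 = (-8) mod 4 = 0; 0 ≠ 3 — holds
The relation holds in every residue class, so the relation holds for every integer in [-1000, 1000].

Only (A) has a counterexample.

Answer: A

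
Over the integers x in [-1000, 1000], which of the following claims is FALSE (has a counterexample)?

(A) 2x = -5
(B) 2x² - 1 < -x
(A) x = 0: LHS = 2·0 = 0; 0 = -5 — FAILS
(B) x = 1: LHS = 2·1² - 1 = 1; 1 < -1 — FAILS

Answer: Both A and B are false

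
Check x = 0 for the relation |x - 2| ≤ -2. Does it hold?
x = 0: LHS = |0 - 2| = |-2| = 2; 2 ≤ -2 — FAILS

The relation fails at x = 0, so x = 0 is a counterexample.

Answer: No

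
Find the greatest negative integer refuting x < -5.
Testing negative integers from -1 downward:
x = -1: -1 < -5 — FAILS  ← closest negative counterexample to 0

Answer: x = -1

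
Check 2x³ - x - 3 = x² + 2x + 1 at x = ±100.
x = 100: LHS = 2·100³ - 100 - 3 = 1999897, RHS = 100² + 2·100 + 1 = 10201; 1999897 = 10201 — FAILS
x = -100: LHS = 2·(-100)³ - (-100) - 3 = -1999903, RHS = (-100)² + 2·(-100) + 1 = 9801; -1999903 = 9801 — FAILS

Answer: No, fails for both x = 100 and x = -100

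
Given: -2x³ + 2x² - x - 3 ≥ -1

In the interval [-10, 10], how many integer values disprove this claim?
Counterexamples in [-10, 10]: {0, 1, 2, 3, 4, 5, 6, 7, 8, 9, 10}.

Counting them gives 11 values.

Answer: 11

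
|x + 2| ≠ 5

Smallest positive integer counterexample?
Testing positive integers:
x = 1: LHS = |1 + 2| = |3| = 3; 3 ≠ 5 — holds
x = 2: LHS = |2 + 2| = |4| = 4; 4 ≠ 5 — holds
x = 3: LHS = |3 + 2| = |5| = 5; 5 ≠ 5 — FAILS  ← smallest positive counterexample

Answer: x = 3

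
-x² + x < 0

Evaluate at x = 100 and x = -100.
x = 100: LHS = -100² + 100 = -9900; -9900 < 0 — holds
x = -100: LHS = -(-100)² + (-100) = -10100; -10100 < 0 — holds

Answer: Yes, holds for both x = 100 and x = -100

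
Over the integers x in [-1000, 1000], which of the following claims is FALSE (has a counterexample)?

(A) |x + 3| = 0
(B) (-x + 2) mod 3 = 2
(A) x = 0: LHS = |0 + 3| = |3| = 3; 3 = 0 — FAILS
(B) x = 1: LHS = (-1 + 2) mod 3 = 1 mod 3 = 1; 1 = 2 — FAILS

Answer: Both A and B are false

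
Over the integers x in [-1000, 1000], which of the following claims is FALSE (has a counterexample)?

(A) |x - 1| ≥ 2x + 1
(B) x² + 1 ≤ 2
(A) x = 1: LHS = |1 - 1| = |0| = 0, RHS = 2·1 + 1 = 3; 0 ≥ 3 — FAILS
(B) x = 2: LHS = 2² + 1 = 5; 5 ≤ 2 — FAILS

Answer: Both A and B are false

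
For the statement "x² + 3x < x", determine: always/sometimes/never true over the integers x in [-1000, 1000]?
Holds at x = -1: LHS = (-1)² + 3·(-1) = -2; -2 < -1 — holds
Fails at x = 0: LHS = 0² + 3·0 = 0; 0 < 0 — FAILS
It is satisfied by some integers in the range but not all.

Answer: Sometimes true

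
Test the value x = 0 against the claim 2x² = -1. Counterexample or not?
Substitute x = 0 into the relation:
x = 0: LHS = 2·0² = 0; 0 = -1 — FAILS

Since the claim fails at x = 0, this value is a counterexample.

Answer: Yes, x = 0 is a counterexample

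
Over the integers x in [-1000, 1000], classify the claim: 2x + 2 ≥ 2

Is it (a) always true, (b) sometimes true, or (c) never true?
Holds at x = 0: LHS = 2·0 + 2 = 2; 2 ≥ 2 — holds
Fails at x = -1: LHS = 2·(-1) + 2 = 0; 0 ≥ 2 — FAILS
It is satisfied by some integers in the range but not all.

Answer: Sometimes true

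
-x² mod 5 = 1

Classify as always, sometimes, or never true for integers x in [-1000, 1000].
Holds at x = 2: LHS = (-2²) mod 5 = (-4) mod 5 = 1; 1 = 1 — holds
Fails at x = 0: LHS = (-0²) mod 5 = 0 mod 5 = 0; 0 = 1 — FAILS
It is satisfied by some integers in the range but not all.

Answer: Sometimes true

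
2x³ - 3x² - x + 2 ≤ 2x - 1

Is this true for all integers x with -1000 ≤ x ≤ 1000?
The claim fails at x = 0:
x = 0: LHS = 2·0³ - 3·0² - 0 + 2 = 2, RHS = 2·0 - 1 = -1; 2 ≤ -1 — FAILS

Because a single integer refutes it, the statement is false.

Answer: False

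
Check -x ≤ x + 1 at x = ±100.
x = 100: RHS = 100 + 1 = 101; -100 ≤ 101 — holds
x = -100: LHS = -(-100) = 100, RHS = (-100) + 1 = -99; 100 ≤ -99 — FAILS

Answer: Partially: holds for x = 100, fails for x = -100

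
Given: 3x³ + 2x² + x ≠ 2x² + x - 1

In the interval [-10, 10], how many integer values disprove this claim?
Track d = LHS − RHS over the integers in [-10, 10]. Equality would need d = 0, but d changes sign only between consecutive integers, jumping over 0:
x = -1: LHS = 3·(-1)³ + 2·(-1)² + (-1) = -2, RHS = 2·(-1)² + (-1) - 1 = 0; -2 ≠ 0 — holds  (d = -2)
x = 0: LHS = 3·0³ + 2·0² + 0 = 0, RHS = 2·0² + 0 - 1 = -1; 0 ≠ -1 — holds  (d = 1)
Away from these crossings d keeps a constant sign, and checking every integer in [-10, 10] confirms d ≠ 0 throughout. Hence the two sides are never equal, so the relation holds for every integer in [-10, 10].

No counterexample appears in that range.

Answer: 0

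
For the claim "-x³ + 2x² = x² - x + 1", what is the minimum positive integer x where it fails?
Testing positive integers:
x = 1: LHS = -1³ + 2·1² = 1, RHS = 1² - 1 + 1 = 1; 1 = 1 — holds
x = 2: LHS = -2³ + 2·2² = 0, RHS = 2² - 2 + 1 = 3; 0 = 3 — FAILS  ← smallest positive counterexample

Answer: x = 2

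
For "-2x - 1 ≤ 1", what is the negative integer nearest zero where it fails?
Testing negative integers from -1 downward:
x = -1: LHS = -2·(-1) - 1 = 1; 1 ≤ 1 — holds
x = -2: LHS = -2·(-2) - 1 = 3; 3 ≤ 1 — FAILS  ← closest negative counterexample to 0

Answer: x = -2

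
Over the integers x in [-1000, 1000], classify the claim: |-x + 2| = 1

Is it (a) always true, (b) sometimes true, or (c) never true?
Holds at x = 1: LHS = |-1 + 2| = |1| = 1; 1 = 1 — holds
Fails at x = 0: LHS = |-0 + 2| = |2| = 2; 2 = 1 — FAILS
It is satisfied by some integers in the range but not all.

Answer: Sometimes true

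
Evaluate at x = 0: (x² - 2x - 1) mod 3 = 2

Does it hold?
x = 0: LHS = (0² - 2·0 - 1) mod 3 = (-1) mod 3 = 2; 2 = 2 — holds

The relation is satisfied at x = 0.

Answer: Yes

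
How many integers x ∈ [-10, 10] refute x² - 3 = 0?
Counterexamples in [-10, 10]: {-10, -9, -8, -7, -6, -5, -4, -3, -2, -1, 0, 1, 2, 3, 4, 5, 6, 7, 8, 9, 10}.

Counting them gives 21 values.

Answer: 21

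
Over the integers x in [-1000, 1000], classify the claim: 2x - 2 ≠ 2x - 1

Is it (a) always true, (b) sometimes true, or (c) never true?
Over all integers in [-1000, 1000], LHS − RHS is always negative; it is closest to 0 at x = 0, where it equals -1:
x = 0: LHS = 2·0 - 2 = -2, RHS = 2·0 - 1 = -1; -2 ≠ -1 — holds
At the ends of the range:
x = -1000: LHS = 2·(-1000) - 2 = -2002, RHS = 2·(-1000) - 1 = -2001; -2002 ≠ -2001 — holds
x = 1000: LHS = 2·1000 - 2 = 1998, RHS = 2·1000 - 1 = 1999; 1998 ≠ 1999 — holds
Hence LHS − RHS is never 0, i.e. the two sides are never equal, so the relation holds for every integer in [-1000, 1000].

No counterexample exists.

Answer: Always true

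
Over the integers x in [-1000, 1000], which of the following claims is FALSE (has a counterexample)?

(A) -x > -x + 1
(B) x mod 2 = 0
(A) x = 0: LHS = -0 = 0, RHS = -0 + 1 = 1; 0 > 1 — FAILS
(B) x = 1: LHS = 1 mod 2 = 1; 1 = 0 — FAILS

Answer: Both A and B are false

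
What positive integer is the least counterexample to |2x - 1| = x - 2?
Testing positive integers:
x = 1: LHS = |2·1 - 1| = |1| = 1, RHS = 1 - 2 = -1; 1 = -1 — FAILS  ← smallest positive counterexample

Answer: x = 1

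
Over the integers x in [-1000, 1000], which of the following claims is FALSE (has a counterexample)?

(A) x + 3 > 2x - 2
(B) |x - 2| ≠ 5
(A) x = 5: LHS = 5 + 3 = 8, RHS = 2·5 - 2 = 8; 8 > 8 — FAILS
(B) x = -3: LHS = |(-3) - 2| = |-5| = 5; 5 ≠ 5 — FAILS

Answer: Both A and B are false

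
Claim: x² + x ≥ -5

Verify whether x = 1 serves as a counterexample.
Substitute x = 1 into the relation:
x = 1: LHS = 1² + 1 = 2; 2 ≥ -5 — holds

The relation holds at x = 1, so it is not a counterexample.

Answer: No, x = 1 is not a counterexample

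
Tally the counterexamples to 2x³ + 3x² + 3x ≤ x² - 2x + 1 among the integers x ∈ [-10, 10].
Counterexamples in [-10, 10]: {1, 2, 3, 4, 5, 6, 7, 8, 9, 10}.

Counting them gives 10 values.

Answer: 10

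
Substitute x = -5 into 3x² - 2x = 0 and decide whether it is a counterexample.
Substitute x = -5 into the relation:
x = -5: LHS = 3·(-5)² - 2·(-5) = 85; 85 = 0 — FAILS

Since the claim fails at x = -5, this value is a counterexample.

Answer: Yes, x = -5 is a counterexample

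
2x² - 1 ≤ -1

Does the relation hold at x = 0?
x = 0: LHS = 2·0² - 1 = -1; -1 ≤ -1 — holds

The relation is satisfied at x = 0.

Answer: Yes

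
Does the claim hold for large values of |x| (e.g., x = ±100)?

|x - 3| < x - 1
x = 100: LHS = |100 - 3| = |97| = 97, RHS = 100 - 1 = 99; 97 < 99 — holds
x = -100: LHS = |(-100) - 3| = |-103| = 103, RHS = (-100) - 1 = -101; 103 < -101 — FAILS

Answer: Partially: holds for x = 100, fails for x = -100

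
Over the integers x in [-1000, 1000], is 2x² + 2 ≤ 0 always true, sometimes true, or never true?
Over all integers in [-1000, 1000], LHS − RHS is smallest at x = 0, where it equals 2:
x = 0: LHS = 2·0² + 2 = 2; 2 ≤ 0 — FAILS
At the ends of the range:
x = -1000: LHS = 2·(-1000)² + 2 = 2000002; 2000002 ≤ 0 — FAILS
x = 1000: LHS = 2·1000² + 2 = 2000002; 2000002 ≤ 0 — FAILS
Hence LHS − RHS is never zero or negative, i.e. LHS > RHS throughout, so the claimed relation (≤) fails for every integer in [-1000, 1000].

No integer in the range satisfies it.

Answer: Never true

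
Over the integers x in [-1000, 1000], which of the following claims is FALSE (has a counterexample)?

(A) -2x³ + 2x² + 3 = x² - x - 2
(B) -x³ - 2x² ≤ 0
(A) x = 0: LHS = -2·0³ + 2·0² + 3 = 3, RHS = 0² - 0 - 2 = -2; 3 = -2 — FAILS
(B) x = -3: LHS = -(-3)³ - 2·(-3)² = 9; 9 ≤ 0 — FAILS

Answer: Both A and B are false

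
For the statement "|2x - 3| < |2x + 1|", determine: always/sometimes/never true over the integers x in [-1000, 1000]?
Holds at x = 1: LHS = |2·1 - 3| = |-1| = 1, RHS = |2·1 + 1| = |3| = 3; 1 < 3 — holds
Fails at x = 0: LHS = |2·0 - 3| = |-3| = 3, RHS = |2·0 + 1| = |1| = 1; 3 < 1 — FAILS
It is satisfied by some integers in the range but not all.

Answer: Sometimes true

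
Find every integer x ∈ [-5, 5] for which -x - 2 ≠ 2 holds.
Holds for: {-5, -3, -2, -1, 0, 1, 2, 3, 4, 5}
Fails for: {-4}

Answer: {-5, -3, -2, -1, 0, 1, 2, 3, 4, 5}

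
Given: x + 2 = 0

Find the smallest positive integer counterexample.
Testing positive integers:
x = 1: LHS = 1 + 2 = 3; 3 = 0 — FAILS  ← smallest positive counterexample

Answer: x = 1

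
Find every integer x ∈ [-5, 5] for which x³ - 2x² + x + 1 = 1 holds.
Holds for: {0, 1}
Fails for: {-5, -4, -3, -2, -1, 2, 3, 4, 5}

Answer: {0, 1}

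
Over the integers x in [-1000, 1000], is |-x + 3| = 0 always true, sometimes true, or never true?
Holds at x = 3: LHS = |-3 + 3| = |0| = 0; 0 = 0 — holds
Fails at x = 0: LHS = |-0 + 3| = |3| = 3; 3 = 0 — FAILS
It is satisfied by some integers in the range but not all.

Answer: Sometimes true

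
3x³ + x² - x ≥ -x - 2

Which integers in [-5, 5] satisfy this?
Holds for: {-1, 0, 1, 2, 3, 4, 5}
Fails for: {-5, -4, -3, -2}

Answer: {-1, 0, 1, 2, 3, 4, 5}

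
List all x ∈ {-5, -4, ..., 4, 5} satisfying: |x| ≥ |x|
Over all integers in [-5, 5], LHS − RHS is smallest at x = 0, where it equals 0:
x = 0: LHS = |0| = 0, RHS = |0| = 0; 0 ≥ 0 — holds
At the ends of the range:
x = -5: LHS = |-5| = 5, RHS = |-5| = 5; 5 ≥ 5 — holds
x = 5: LHS = |5| = 5, RHS = |5| = 5; 5 ≥ 5 — holds
Hence LHS − RHS is never negative, i.e. LHS ≥ RHS throughout, so the relation holds for every integer in [-5, 5].

Answer: All integers in [-5, 5]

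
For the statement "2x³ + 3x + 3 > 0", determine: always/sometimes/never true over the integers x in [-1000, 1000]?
Holds at x = 0: LHS = 2·0³ + 3·0 + 3 = 3; 3 > 0 — holds
Fails at x = -1: LHS = 2·(-1)³ + 3·(-1) + 3 = -2; -2 > 0 — FAILS
It is satisfied by some integers in the range but not all.

Answer: Sometimes true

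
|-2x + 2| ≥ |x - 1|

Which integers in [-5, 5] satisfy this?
Over all integers in [-5, 5], LHS − RHS is smallest at x = 1, where it equals 0:
x = 1: LHS = |-2·1 + 2| = |0| = 0, RHS = |1 - 1| = |0| = 0; 0 ≥ 0 — holds
At the ends of the range:
x = -5: LHS = |-2·(-5) + 2| = |12| = 12, RHS = |(-5) - 1| = |-6| = 6; 12 ≥ 6 — holds
x = 5: LHS = |-2·5 + 2| = |-8| = 8, RHS = |5 - 1| = |4| = 4; 8 ≥ 4 — holds
Hence LHS − RHS is never negative, i.e. LHS ≥ RHS throughout, so the relation holds for every integer in [-5, 5].

Answer: All integers in [-5, 5]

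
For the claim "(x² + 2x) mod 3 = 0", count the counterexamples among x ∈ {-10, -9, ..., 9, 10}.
Counterexamples in [-10, 10]: {-10, -7, -4, -1, 2, 5, 8}.

Counting them gives 7 values.

Answer: 7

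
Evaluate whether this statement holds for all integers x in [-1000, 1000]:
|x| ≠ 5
The claim fails at x = 5:
x = 5: LHS = |5| = 5; 5 ≠ 5 — FAILS

Because a single integer refutes it, the statement is false.

Answer: False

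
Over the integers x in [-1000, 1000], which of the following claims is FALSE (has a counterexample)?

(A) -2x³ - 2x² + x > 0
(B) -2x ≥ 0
(A) x = 0: LHS = -2·0³ - 2·0² + 0 = 0; 0 > 0 — FAILS
(B) x = 1: LHS = -2·1 = -2; -2 ≥ 0 — FAILS

Answer: Both A and B are false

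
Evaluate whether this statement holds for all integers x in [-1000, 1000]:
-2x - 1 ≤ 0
The claim fails at x = -1:
x = -1: LHS = -2·(-1) - 1 = 1; 1 ≤ 0 — FAILS

Because a single integer refutes it, the statement is false.

Answer: False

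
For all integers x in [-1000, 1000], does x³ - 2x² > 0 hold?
The claim fails at x = 0:
x = 0: LHS = 0³ - 2·0² = 0; 0 > 0 — FAILS

Because a single integer refutes it, the statement is false.

Answer: False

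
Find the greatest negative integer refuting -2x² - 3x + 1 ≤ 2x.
Testing negative integers from -1 downward:
x = -1: LHS = -2·(-1)² - 3·(-1) + 1 = 2, RHS = 2·(-1) = -2; 2 ≤ -2 — FAILS  ← closest negative counterexample to 0

Answer: x = -1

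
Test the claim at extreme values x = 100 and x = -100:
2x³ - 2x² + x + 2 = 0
x = 100: LHS = 2·100³ - 2·100² + 100 + 2 = 1980102; 1980102 = 0 — FAILS
x = -100: LHS = 2·(-100)³ - 2·(-100)² + (-100) + 2 = -2020098; -2020098 = 0 — FAILS

Answer: No, fails for both x = 100 and x = -100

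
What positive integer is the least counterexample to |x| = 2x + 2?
Testing positive integers:
x = 1: LHS = |1| = 1, RHS = 2·1 + 2 = 4; 1 = 4 — FAILS  ← smallest positive counterexample

Answer: x = 1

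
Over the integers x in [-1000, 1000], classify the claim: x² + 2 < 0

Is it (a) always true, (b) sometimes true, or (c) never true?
Over all integers in [-1000, 1000], LHS − RHS is smallest at x = 0, where it equals 2:
x = 0: LHS = 0² + 2 = 2; 2 < 0 — FAILS
At the ends of the range:
x = -1000: LHS = (-1000)² + 2 = 1000002; 1000002 < 0 — FAILS
x = 1000: LHS = 1000² + 2 = 1000002; 1000002 < 0 — FAILS
Hence LHS − RHS is never negative, i.e. LHS ≥ RHS throughout, so the claimed relation (<) fails for every integer in [-1000, 1000].

No integer in the range satisfies it.

Answer: Never true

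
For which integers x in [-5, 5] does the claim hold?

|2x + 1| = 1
Holds for: {-1, 0}
Fails for: {-5, -4, -3, -2, 1, 2, 3, 4, 5}

Answer: {-1, 0}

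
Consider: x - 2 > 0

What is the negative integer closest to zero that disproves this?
Testing negative integers from -1 downward:
x = -1: LHS = (-1) - 2 = -3; -3 > 0 — FAILS  ← closest negative counterexample to 0

Answer: x = -1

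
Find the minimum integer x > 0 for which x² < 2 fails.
Testing positive integers:
x = 1: LHS = 1² = 1; 1 < 2 — holds
x = 2: LHS = 2² = 4; 4 < 2 — FAILS  ← smallest positive counterexample

Answer: x = 2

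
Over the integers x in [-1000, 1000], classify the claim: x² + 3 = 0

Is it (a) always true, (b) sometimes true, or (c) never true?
Over all integers in [-1000, 1000], LHS − RHS is always positive; it is smallest at x = 0, where it equals 3:
x = 0: LHS = 0² + 3 = 3; 3 = 0 — FAILS
At the ends of the range:
x = -1000: LHS = (-1000)² + 3 = 1000003; 1000003 = 0 — FAILS
x = 1000: LHS = 1000² + 3 = 1000003; 1000003 = 0 — FAILS
Hence LHS − RHS is never 0, i.e. the two sides are never equal, so the claimed relation (=) fails for every integer in [-1000, 1000].

No integer in the range satisfies it.

Answer: Never true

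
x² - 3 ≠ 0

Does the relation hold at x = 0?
x = 0: LHS = 0² - 3 = -3; -3 ≠ 0 — holds

The relation is satisfied at x = 0.

Answer: Yes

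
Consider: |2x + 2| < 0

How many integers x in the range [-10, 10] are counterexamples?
Counterexamples in [-10, 10]: {-10, -9, -8, -7, -6, -5, -4, -3, -2, -1, 0, 1, 2, 3, 4, 5, 6, 7, 8, 9, 10}.

Counting them gives 21 values.

Answer: 21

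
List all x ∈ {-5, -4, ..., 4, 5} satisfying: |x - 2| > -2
An absolute value is never negative, so the left side is ≥ 0 for every x, while the right side is -2. Tightest case in [-5, 5] is x = 2:
x = 2: LHS = |2 - 2| = |0| = 0; 0 > -2 — holds
Hence LHS − RHS is never zero or negative, i.e. LHS > RHS throughout, so the relation holds for every integer in [-5, 5].

Answer: All integers in [-5, 5]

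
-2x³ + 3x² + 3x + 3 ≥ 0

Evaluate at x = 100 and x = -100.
x = 100: LHS = -2·100³ + 3·100² + 3·100 + 3 = -1969697; -1969697 ≥ 0 — FAILS
x = -100: LHS = -2·(-100)³ + 3·(-100)² + 3·(-100) + 3 = 2029703; 2029703 ≥ 0 — holds

Answer: Partially: fails for x = 100, holds for x = -100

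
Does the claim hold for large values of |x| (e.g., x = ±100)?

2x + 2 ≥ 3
x = 100: LHS = 2·100 + 2 = 202; 202 ≥ 3 — holds
x = -100: LHS = 2·(-100) + 2 = -198; -198 ≥ 3 — FAILS

Answer: Partially: holds for x = 100, fails for x = -100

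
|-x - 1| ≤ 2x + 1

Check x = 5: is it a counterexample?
Substitute x = 5 into the relation:
x = 5: LHS = |-5 - 1| = |-6| = 6, RHS = 2·5 + 1 = 11; 6 ≤ 11 — holds

The claim holds here, so x = 5 is not a counterexample. (A counterexample exists elsewhere, e.g. x = -1.)

Answer: No, x = 5 is not a counterexample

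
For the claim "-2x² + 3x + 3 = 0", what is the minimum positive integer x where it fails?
Testing positive integers:
x = 1: LHS = -2·1² + 3·1 + 3 = 4; 4 = 0 — FAILS  ← smallest positive counterexample

Answer: x = 1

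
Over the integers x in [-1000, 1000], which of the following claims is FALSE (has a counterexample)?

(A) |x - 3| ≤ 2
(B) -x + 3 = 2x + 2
(A) x = 0: LHS = |0 - 3| = |-3| = 3; 3 ≤ 2 — FAILS
(B) x = 0: LHS = -0 + 3 = 3, RHS = 2·0 + 2 = 2; 3 = 2 — FAILS

Answer: Both A and B are false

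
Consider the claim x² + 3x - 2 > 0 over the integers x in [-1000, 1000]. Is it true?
The claim fails at x = 0:
x = 0: LHS = 0² + 3·0 - 2 = -2; -2 > 0 — FAILS

Because a single integer refutes it, the statement is false.

Answer: False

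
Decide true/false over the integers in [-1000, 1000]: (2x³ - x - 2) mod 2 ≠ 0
The claim fails at x = 0:
x = 0: LHS = (2·0³ - 0 - 2) mod 2 = (-2) mod 2 = 0; 0 ≠ 0 — FAILS

Because a single integer refutes it, the statement is false.

Answer: False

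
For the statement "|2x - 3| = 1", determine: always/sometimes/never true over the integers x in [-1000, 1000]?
Holds at x = 1: LHS = |2·1 - 3| = |-1| = 1; 1 = 1 — holds
Fails at x = 0: LHS = |2·0 - 3| = |-3| = 3; 3 = 1 — FAILS
It is satisfied by some integers in the range but not all.

Answer: Sometimes true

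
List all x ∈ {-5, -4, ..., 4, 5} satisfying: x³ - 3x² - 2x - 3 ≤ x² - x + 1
Holds for: {-5, -4, -3, -2, -1, 0, 1, 2, 3, 4}
Fails for: {5}

Answer: {-5, -4, -3, -2, -1, 0, 1, 2, 3, 4}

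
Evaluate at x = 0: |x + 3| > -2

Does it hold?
x = 0: LHS = |0 + 3| = |3| = 3; 3 > -2 — holds

The relation is satisfied at x = 0.

Answer: Yes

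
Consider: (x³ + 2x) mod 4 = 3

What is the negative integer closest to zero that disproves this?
Testing negative integers from -1 downward:
x = -1: LHS = ((-1)³ + 2·(-1)) mod 4 = (-3) mod 4 = 1; 1 = 3 — FAILS  ← closest negative counterexample to 0

Answer: x = -1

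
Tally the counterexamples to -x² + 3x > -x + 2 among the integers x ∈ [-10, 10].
Counterexamples in [-10, 10]: {-10, -9, -8, -7, -6, -5, -4, -3, -2, -1, 0, 4, 5, 6, 7, 8, 9, 10}.

Counting them gives 18 values.

Answer: 18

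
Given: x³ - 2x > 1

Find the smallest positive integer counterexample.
Testing positive integers:
x = 1: LHS = 1³ - 2·1 = -1; -1 > 1 — FAILS  ← smallest positive counterexample

Answer: x = 1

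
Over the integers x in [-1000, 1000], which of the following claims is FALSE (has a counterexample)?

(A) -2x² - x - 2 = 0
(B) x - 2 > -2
(A) x = 0: LHS = -2·0² - 0 - 2 = -2; -2 = 0 — FAILS
(B) x = 0: LHS = 0 - 2 = -2; -2 > -2 — FAILS

Answer: Both A and B are false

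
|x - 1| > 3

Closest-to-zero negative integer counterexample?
Testing negative integers from -1 downward:
x = -1: LHS = |(-1) - 1| = |-2| = 2; 2 > 3 — FAILS  ← closest negative counterexample to 0

Answer: x = -1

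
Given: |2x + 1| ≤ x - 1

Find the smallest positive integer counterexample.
Testing positive integers:
x = 1: LHS = |2·1 + 1| = |3| = 3, RHS = 1 - 1 = 0; 3 ≤ 0 — FAILS  ← smallest positive counterexample

Answer: x = 1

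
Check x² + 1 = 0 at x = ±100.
x = 100: LHS = 100² + 1 = 10001; 10001 = 0 — FAILS
x = -100: LHS = (-100)² + 1 = 10001; 10001 = 0 — FAILS

Answer: No, fails for both x = 100 and x = -100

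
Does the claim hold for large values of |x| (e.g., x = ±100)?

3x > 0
x = 100: LHS = 3·100 = 300; 300 > 0 — holds
x = -100: LHS = 3·(-100) = -300; -300 > 0 — FAILS

Answer: Partially: holds for x = 100, fails for x = -100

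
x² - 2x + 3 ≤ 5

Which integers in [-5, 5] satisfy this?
Holds for: {0, 1, 2}
Fails for: {-5, -4, -3, -2, -1, 3, 4, 5}

Answer: {0, 1, 2}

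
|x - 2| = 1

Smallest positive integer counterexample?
Testing positive integers:
x = 1: LHS = |1 - 2| = |-1| = 1; 1 = 1 — holds
x = 2: LHS = |2 - 2| = |0| = 0; 0 = 1 — FAILS  ← smallest positive counterexample

Answer: x = 2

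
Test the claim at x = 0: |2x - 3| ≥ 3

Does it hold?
x = 0: LHS = |2·0 - 3| = |-3| = 3; 3 ≥ 3 — holds

The relation is satisfied at x = 0.

Answer: Yes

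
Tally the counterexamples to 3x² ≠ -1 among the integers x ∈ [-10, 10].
Over all integers in [-10, 10], LHS − RHS is always positive; it is smallest at x = 0, where it equals 1:
x = 0: LHS = 3·0² = 0; 0 ≠ -1 — holds
At the ends of the range:
x = -10: LHS = 3·(-10)² = 300; 300 ≠ -1 — holds
x = 10: LHS = 3·10² = 300; 300 ≠ -1 — holds
Hence LHS − RHS is never 0, i.e. the two sides are never equal, so the relation holds for every integer in [-10, 10].

No counterexample appears in that range.

Answer: 0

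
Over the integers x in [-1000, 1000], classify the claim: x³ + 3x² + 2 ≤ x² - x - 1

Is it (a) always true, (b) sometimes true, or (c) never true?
Holds at x = -3: LHS = (-3)³ + 3·(-3)² + 2 = 2, RHS = (-3)² - (-3) - 1 = 11; 2 ≤ 11 — holds
Fails at x = 0: LHS = 0³ + 3·0² + 2 = 2, RHS = 0² - 0 - 1 = -1; 2 ≤ -1 — FAILS
It is satisfied by some integers in the range but not all.

Answer: Sometimes true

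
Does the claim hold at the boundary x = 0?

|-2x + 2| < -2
x = 0: LHS = |-2·0 + 2| = |2| = 2; 2 < -2 — FAILS

The relation fails at x = 0, so x = 0 is a counterexample.

Answer: No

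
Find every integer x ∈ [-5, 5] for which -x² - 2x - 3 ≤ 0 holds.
Over all integers in [-5, 5], LHS − RHS is largest at x = -1, where it equals -2:
x = -1: LHS = -(-1)² - 2·(-1) - 3 = -2; -2 ≤ 0 — holds
At the ends of the range:
x = -5: LHS = -(-5)² - 2·(-5) - 3 = -18; -18 ≤ 0 — holds
x = 5: LHS = -5² - 2·5 - 3 = -38; -38 ≤ 0 — holds
Hence LHS − RHS is never positive, i.e. LHS ≤ RHS throughout, so the relation holds for every integer in [-5, 5].

Answer: All integers in [-5, 5]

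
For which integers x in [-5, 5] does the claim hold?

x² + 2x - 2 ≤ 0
Holds for: {-2, -1, 0}
Fails for: {-5, -4, -3, 1, 2, 3, 4, 5}

Answer: {-2, -1, 0}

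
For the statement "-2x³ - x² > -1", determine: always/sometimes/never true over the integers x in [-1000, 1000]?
Holds at x = 0: LHS = -2·0³ - 0² = 0; 0 > -1 — holds
Fails at x = 1: LHS = -2·1³ - 1² = -3; -3 > -1 — FAILS
It is satisfied by some integers in the range but not all.

Answer: Sometimes true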